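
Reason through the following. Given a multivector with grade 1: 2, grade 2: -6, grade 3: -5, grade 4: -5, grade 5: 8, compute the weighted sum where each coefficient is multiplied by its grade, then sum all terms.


Grade-weighted sum = sum of grade_k * coefficient_k
1*2 = 2
2*(-6) = -12
3*(-5) = -15
4*(-5) = -20
5*8 = 40
Total = 2 + (-12) + (-15) + (-20) + 40 = -5


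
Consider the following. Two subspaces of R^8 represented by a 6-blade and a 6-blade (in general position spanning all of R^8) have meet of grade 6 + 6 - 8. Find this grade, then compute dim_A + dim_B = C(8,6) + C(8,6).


Meet grade = grade(A) + grade(B) - n
= 6 + 6 - 8 = 4
C(8,6) = 28
C(8,6) = 28
dim_A + dim_B = 28 + 28 = 56


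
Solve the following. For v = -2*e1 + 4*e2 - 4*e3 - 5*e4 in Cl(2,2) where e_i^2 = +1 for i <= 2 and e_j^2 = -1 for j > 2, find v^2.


v^2 = sum of c_i^2 * e_i^2
Positive signature terms (e_i^2 = +1): (-2)^2 + 4^2 = 20
Negative signature terms (e_j^2 = -1): (-4)^2 + (-5)^2 = 41
v^2 = 20 - 41 = -21


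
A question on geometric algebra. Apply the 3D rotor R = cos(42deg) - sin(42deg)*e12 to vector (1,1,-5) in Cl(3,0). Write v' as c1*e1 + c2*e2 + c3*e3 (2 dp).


Rotor R = cos(42deg) - sin(42deg)*e12
Rotation angle theta = 2 * 42 = 84 degrees in the e12 plane (e1 -> e2).
The component perpendicular to the plane (e3) is invariant: v'_3 = v3 = -5.00
cos(84deg) = 0.1045, sin(84deg) = 0.9945
v'_1 = v1*cos(theta) - v2*sin(theta) = 1*0.1045 - 1*0.9945 = -0.89
v'_2 = v1*sin(theta) + v2*cos(theta) = 1*0.9945 + 1*0.1045 = 1.10
v' = -0.89*e1 + 1.10*e2 - 5.00*e3


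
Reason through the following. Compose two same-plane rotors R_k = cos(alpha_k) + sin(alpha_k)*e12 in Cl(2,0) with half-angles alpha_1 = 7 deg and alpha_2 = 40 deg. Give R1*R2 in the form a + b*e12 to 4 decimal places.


Same-plane rotors commute and their half-angles add:
R1*R2 = cos(a1 + a2) + sin(a1 + a2)*e12.
a1 + a2 = 7 + 40 = 47 deg
cos(47 deg) = 0.6820
sin(47 deg) = 0.7314
R1*R2 = 0.6820 + 0.7314*e12


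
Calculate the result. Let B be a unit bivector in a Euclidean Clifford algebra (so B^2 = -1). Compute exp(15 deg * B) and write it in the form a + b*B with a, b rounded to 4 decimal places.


For a unit bivector B with B^2 = -1, the exponential series gives
e^(theta*B) = cos(theta) + sin(theta)*B (the GA analogue of Euler's formula).
theta = 15 degrees = 0.261799 rad
cos(15 deg) = 0.9659
sin(15 deg) = 0.2588
exp(theta*B) = 0.9659 + 0.2588*B


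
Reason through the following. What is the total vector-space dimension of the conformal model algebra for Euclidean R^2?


The conformal model of R^2 uses Cl(3,1): the 2 Euclidean generators plus two extra orthogonal generators e+ (e+^2 = +1) and e- (e-^2 = -1), from which the null vectors e0, einf are built.
Number of generators m = 2 + 2 = 4.
dim Cl(p,q) = 2^m = 2^4 = 16


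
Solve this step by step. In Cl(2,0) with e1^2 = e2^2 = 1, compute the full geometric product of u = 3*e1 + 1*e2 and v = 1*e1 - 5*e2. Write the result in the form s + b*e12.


Expand: (3*e1 + 1*e2)(1*e1 - 5*e2)
= 3*1*e1e1 + 3*(-5)*e1e2 + 1*1*e2e1 + 1*(-5)*e2e2
Using e1^2 = e2^2 = 1, e2e1 = -e1e2:
Scalar part s = 3*1 + 1*(-5) = 3 + (-5) = -2
Bivector part b = 3*(-5) - 1*1 = -15 - 1 = -16
uv = -2 - 16*e12


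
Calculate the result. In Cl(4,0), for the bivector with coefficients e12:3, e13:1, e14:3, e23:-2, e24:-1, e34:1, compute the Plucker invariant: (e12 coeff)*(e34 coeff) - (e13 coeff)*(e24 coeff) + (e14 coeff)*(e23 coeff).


Plucker relation: af - be + cd
a*f = 3*1 = 3
b*e = 1*(-1) = -1
c*d = 3*(-2) = -6
af - be + cd = 3 - (-1) + (-6)
= -2


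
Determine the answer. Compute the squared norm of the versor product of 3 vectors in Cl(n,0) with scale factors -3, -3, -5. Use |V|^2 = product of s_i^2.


Each vector v_i has |v_i|^2 = s_i^2
Squared scales: (-3)^2 = 9, (-3)^2 = 9, (-5)^2 = 25
|V|^2 = 9 * 9 * 25
= 2025


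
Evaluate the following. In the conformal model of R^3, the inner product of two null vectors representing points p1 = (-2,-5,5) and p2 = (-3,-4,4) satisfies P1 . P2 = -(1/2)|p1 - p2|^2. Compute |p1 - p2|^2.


p1 - p2 = (1, -1, 1)
|p1 - p2|^2 = 1^2 + (-1)^2 + 1^2
= 1 + 1 + 1
= 3


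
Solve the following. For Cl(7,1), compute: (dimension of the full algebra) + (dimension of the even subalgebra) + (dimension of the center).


n = 7 + 1 = 8
Total dim = 2^8 = 256
Even subalgebra dim = 2^7 = 128
n is even, so center dim = 1
Sum = 256 + 128 + 1 = 385


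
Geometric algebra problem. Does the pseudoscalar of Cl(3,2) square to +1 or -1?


The pseudoscalar I = e1...e_n (product of all n generators) of Cl(p,q) satisfies I^2 = (-1)^(q + n(n-1)/2).
p = 3, q = 2, n = p + q = 5
n(n-1)/2 = 5 * 4 / 2 = 10
Exponent = q + n(n-1)/2 = 2 + 10 = 12
I^2 = (-1)^12 = +1


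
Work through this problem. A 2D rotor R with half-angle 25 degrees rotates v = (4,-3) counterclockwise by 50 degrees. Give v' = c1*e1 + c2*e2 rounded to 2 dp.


Rotor R = cos(25deg) - sin(25deg)*e12
Rotation angle theta = 2 * 25 = 50 degrees
v' = R*v*~R rotates v by theta.
cos(50deg) = 0.6428, sin(50deg) = 0.7660
v'_1 = 4*cos(50deg) - (-3)*sin(50deg)
= 4*0.6428 - (-3)*0.7660
= 4.87
v'_2 = 4*sin(50deg) + (-3)*cos(50deg)
= 4*0.7660 + (-3)*0.6428
= 1.14
v' = 4.87*e1 + 1.14*e2


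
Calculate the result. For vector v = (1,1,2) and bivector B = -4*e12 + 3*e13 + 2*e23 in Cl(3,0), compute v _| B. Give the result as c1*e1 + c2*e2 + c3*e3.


Left contraction v _| B = <vB>_1 (grade-1 part of the geometric product vB).
Using e1_|e12 = e2, e2_|e12 = -e1, e1_|e13 = e3, e3_|e13 = -e1, e2_|e23 = e3, e3_|e23 = -e2:
e1 coeff: -v2*b12 - v3*b13 = -(1)*(-4) - (2)*(3) = -2
e2 coeff: v1*b12 - v3*b23 = (1)*(-4) - (2)*(2) = -8
e3 coeff: v1*b13 + v2*b23 = (1)*(3) + (1)*(2) = 5
v _| B = -2*e1 - 8*e2 + 5*e3


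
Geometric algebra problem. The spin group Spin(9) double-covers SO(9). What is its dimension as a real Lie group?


Spin(n) double-covers SO(n); both have Lie algebra so(n) of dimension n(n-1)/2.
n = 9
n(n-1) = 9 * 8 = 72
dim Spin(9) = 72/2 = 36


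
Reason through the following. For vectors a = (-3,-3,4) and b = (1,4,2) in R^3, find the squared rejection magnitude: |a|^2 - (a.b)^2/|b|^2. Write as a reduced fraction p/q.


|a|^2 = (-3)^2 + (-3)^2 + 4^2 = 34
|b|^2 = 1^2 + 4^2 + 2^2 = 21
a . b = (-3)*1 + (-3)*4 + 4*2 = -7
(a.b)^2 = (-7)^2 = 49
|rej|^2 = 34 - 49/21
= (714 - 49)/21
= 665/21
In lowest terms: 95/3


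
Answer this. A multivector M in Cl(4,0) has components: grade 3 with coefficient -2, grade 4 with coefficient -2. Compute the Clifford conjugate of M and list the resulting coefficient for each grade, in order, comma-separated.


Clifford conjugate sign for grade k: (-1)^(k(k+1)/2)
Grade 3: (-1)^(3*4/2) = (-1)^6 = 1, coeff -2 -> -2
Grade 4: (-1)^(4*5/2) = (-1)^10 = 1, coeff -2 -> -2
Conjugated coefficients: -2, -2


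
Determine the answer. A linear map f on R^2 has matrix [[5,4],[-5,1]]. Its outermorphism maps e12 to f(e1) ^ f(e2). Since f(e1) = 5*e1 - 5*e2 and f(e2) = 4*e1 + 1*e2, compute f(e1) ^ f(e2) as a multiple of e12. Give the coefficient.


The outermorphism of a linear map f sends e1^e2 to f(e1)^f(e2).
f(e1) = 5*e1 - 5*e2
f(e2) = 4*e1 + 1*e2
f(e1) ^ f(e2) = (5*e1 - 5*e2) ^ (4*e1 + 1*e2)
= 5*1*e12 + (-5)*4*e21
= (5 - (-20))*e12
= 25*e12
Coefficient = 25


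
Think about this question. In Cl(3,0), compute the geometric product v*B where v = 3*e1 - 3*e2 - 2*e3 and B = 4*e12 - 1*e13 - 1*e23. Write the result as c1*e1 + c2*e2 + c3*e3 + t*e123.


vB has grade-1 (vector) and grade-3 (trivector) parts: vB = (v _| B) + (v ^ B).
Vector part <vB>_1:
  e1: -v2*b12 - v3*b13 = -(-3)*(4) - (-2)*(-1) = 10
  e2: v1*b12 - v3*b23 = (3)*(4) - (-2)*(-1) = 10
  e3: v1*b13 + v2*b23 = (3)*(-1) + (-3)*(-1) = 0
Trivector part <vB>_3:
  e123: v1*b23 - v2*b13 + v3*b12 = (3)*(-1) - (-3)*(-1) + (-2)*(4) = -14
vB = 10*e1 + 10*e2 + 0*e3 - 14*e123


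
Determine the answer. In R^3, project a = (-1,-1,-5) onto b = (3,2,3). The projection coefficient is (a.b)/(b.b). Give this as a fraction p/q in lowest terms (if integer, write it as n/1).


Projection coefficient = (a . b) / (b . b)
a . b = (-1)*3 + (-1)*2 + (-5)*3
= -3 + (-2) + (-15) = -20
b . b = 3^2 + 2^2 + 3^2
= 9 + 4 + 9 = 22
Coefficient = -20/22
In lowest terms: -10/11


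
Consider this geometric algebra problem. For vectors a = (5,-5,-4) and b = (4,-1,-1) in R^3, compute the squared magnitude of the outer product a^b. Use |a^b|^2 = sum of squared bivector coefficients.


a wedge b = (a1*b2 - a2*b1)*e12 + (a1*b3 - a3*b1)*e13 + (a2*b3 - a3*b2)*e23
e12 coeff: 5*(-1) - (-5)*4 = -5 - (-20) = 15
e13 coeff: 5*(-1) - (-4)*4 = -5 - (-16) = 11
e23 coeff: (-5)*(-1) - (-4)*(-1) = 5 - 4 = 1
|a wedge b|^2 = 15^2 + 11^2 + 1^2
= 225 + 121 + 1
= 347


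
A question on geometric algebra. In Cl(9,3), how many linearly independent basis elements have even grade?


Even subalgebra dimension = 2^(n-1)
n = 9 + 3 = 12
2^(12 - 1) = 2^11 = 2048
Verification: sum of C(12,k) for even k = 1 + 66 + 495 + 924 + 495 + 66 + 1 = 2048
Result = 2048


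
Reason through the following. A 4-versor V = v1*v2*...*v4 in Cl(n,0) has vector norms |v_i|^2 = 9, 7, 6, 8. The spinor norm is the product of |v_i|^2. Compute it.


Spinor norm N(V) = |v1|^2 * |v2|^2 * ... * |v4|^2
= 9 * 7 * 6 * 8
Running product: 9, 63, 378, 3024
N(V) = 3024


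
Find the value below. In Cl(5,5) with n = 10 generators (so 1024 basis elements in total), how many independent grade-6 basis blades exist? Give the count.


Number of grade-k basis blades in Cl(p,q) with n = p + q is C(n, k).
n = 5 + 5 = 10
C(10, 6) = 10! / (6! * 4!)
= 3628800 / (720 * 24)
= 210


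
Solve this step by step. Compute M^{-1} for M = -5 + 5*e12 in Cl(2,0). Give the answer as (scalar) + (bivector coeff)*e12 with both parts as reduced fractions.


M = -5 + 5*e12, where e12^2 = -1.
Since M commutes with its reverse ~M = a - b*e12, M * ~M = a^2 - b^2*e12^2 = a^2 + b^2.
So M^{-1} = ~M / (a^2 + b^2) = (a - b*e12)/(a^2 + b^2).
a^2 + b^2 = 25 + 25 = 50
Scalar part = -5/50 = -1/10
Bivector coeff = -5/50 = -1/10
M^{-1} = -1/10 - 1/10*e12


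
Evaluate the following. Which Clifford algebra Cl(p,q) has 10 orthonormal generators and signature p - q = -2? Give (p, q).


We need p + q = 10 and p - q = -2.
Adding: 2p = 10 + (-2) = 8, so p = 4.
Then q = 10 - 4 = 6.
(p, q) = (4, 6)


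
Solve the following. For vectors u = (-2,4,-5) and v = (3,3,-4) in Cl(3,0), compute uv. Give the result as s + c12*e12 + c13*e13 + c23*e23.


In Cl(3,0): e_i^2 = 1, e_ie_j = -e_je_i for i != j.
Scalar part = u . v = (-2)*3 + 4*3 + (-5)*(-4)
= -6 + 12 + 20 = 26
e12 coeff = (-2)*3 - 4*3 = -6 - 12 = -18
e13 coeff = (-2)*(-4) - (-5)*3 = 8 - (-15) = 23
e23 coeff = 4*(-4) - (-5)*3 = -16 - (-15) = -1
uv = 26 - 18*e12 + 23*e13 - 1*e23


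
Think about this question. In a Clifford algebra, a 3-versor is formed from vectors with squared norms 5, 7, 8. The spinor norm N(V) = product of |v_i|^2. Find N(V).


Spinor norm N(V) = |v1|^2 * |v2|^2 * ... * |v3|^2
= 5 * 7 * 8
Running product: 5, 35, 280
N(V) = 280


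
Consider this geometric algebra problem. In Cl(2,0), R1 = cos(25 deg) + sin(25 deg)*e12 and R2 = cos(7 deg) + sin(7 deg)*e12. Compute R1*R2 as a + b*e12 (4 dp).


Same-plane rotors commute and their half-angles add:
R1*R2 = cos(a1 + a2) + sin(a1 + a2)*e12.
a1 + a2 = 25 + 7 = 32 deg
cos(32 deg) = 0.8480
sin(32 deg) = 0.5299
R1*R2 = 0.8480 + 0.5299*e12


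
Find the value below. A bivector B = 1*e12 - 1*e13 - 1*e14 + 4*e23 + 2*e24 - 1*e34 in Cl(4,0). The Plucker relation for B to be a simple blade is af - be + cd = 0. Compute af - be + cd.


Plucker relation: af - be + cd
a*f = 1*(-1) = -1
b*e = (-1)*2 = -2
c*d = (-1)*4 = -4
af - be + cd = -1 - (-2) + (-4)
= -3


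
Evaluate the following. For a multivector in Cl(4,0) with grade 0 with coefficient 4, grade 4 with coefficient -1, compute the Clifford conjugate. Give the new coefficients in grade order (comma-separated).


Clifford conjugate sign for grade k: (-1)^(k(k+1)/2)
Grade 0: (-1)^(0*1/2) = (-1)^0 = 1, coeff 4 -> 4
Grade 4: (-1)^(4*5/2) = (-1)^10 = 1, coeff -1 -> -1
Conjugated coefficients: 4, -1


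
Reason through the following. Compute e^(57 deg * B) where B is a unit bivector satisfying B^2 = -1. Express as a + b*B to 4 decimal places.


For a unit bivector B with B^2 = -1, the exponential series gives
e^(theta*B) = cos(theta) + sin(theta)*B (the GA analogue of Euler's formula).
theta = 57 degrees = 0.994838 rad
cos(57 deg) = 0.5446
sin(57 deg) = 0.8387
exp(theta*B) = 0.5446 + 0.8387*B


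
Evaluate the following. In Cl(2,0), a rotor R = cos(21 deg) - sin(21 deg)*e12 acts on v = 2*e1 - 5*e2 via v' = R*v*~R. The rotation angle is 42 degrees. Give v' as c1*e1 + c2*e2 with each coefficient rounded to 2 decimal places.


Rotor R = cos(21deg) - sin(21deg)*e12
Rotation angle theta = 2 * 21 = 42 degrees
v' = R*v*~R rotates v by theta.
cos(42deg) = 0.7431, sin(42deg) = 0.6691
v'_1 = 2*cos(42deg) - (-5)*sin(42deg)
= 2*0.7431 - (-5)*0.6691
= 4.83
v'_2 = 2*sin(42deg) + (-5)*cos(42deg)
= 2*0.6691 + (-5)*0.7431
= -2.38
v' = 4.83*e1 - 2.38*e2


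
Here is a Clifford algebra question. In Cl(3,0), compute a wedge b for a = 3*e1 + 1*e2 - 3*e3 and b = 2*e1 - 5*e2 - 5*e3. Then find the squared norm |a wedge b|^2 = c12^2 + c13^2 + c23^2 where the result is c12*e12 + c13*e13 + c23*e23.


a wedge b = (a1*b2 - a2*b1)*e12 + (a1*b3 - a3*b1)*e13 + (a2*b3 - a3*b2)*e23
e12 coeff: 3*(-5) - 1*2 = -15 - 2 = -17
e13 coeff: 3*(-5) - (-3)*2 = -15 - (-6) = -9
e23 coeff: 1*(-5) - (-3)*(-5) = -5 - 15 = -20
|a wedge b|^2 = (-17)^2 + (-9)^2 + (-20)^2
= 289 + 81 + 400
= 770


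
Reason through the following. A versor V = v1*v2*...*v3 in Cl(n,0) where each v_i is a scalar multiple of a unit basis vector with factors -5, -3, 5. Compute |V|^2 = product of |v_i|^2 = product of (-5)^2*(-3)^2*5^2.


Each vector v_i has |v_i|^2 = s_i^2
Squared scales: (-5)^2 = 25, (-3)^2 = 9, 5^2 = 25
|V|^2 = 25 * 9 * 25
= 5625


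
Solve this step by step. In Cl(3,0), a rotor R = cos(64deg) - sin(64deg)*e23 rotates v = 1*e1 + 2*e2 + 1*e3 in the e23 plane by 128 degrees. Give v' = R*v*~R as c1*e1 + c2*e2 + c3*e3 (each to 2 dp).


Rotor R = cos(64deg) - sin(64deg)*e23
Rotation angle theta = 2 * 64 = 128 degrees in the e23 plane (e2 -> e3).
The component perpendicular to the plane (e1) is invariant: v'_1 = v1 = 1.00
cos(128deg) = -0.6157, sin(128deg) = 0.7880
v'_2 = v2*cos(theta) - v3*sin(theta) = 2*(-0.6157) - 1*0.7880 = -2.02
v'_3 = v2*sin(theta) + v3*cos(theta) = 2*0.7880 + 1*(-0.6157) = 0.96
v' = 1.00*e1 - 2.02*e2 + 0.96*e3


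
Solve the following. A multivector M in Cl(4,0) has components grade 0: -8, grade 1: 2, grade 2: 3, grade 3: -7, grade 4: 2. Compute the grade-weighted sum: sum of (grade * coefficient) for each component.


Grade-weighted sum = sum of grade_k * coefficient_k
0*(-8) = 0
1*2 = 2
2*3 = 6
3*(-7) = -21
4*2 = 8
Total = 0 + 2 + 6 + (-21) + 8 = -5


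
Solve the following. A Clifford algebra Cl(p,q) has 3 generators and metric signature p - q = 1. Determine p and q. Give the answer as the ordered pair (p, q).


We need p + q = 3 and p - q = 1.
Adding: 2p = 3 + 1 = 4, so p = 2.
Then q = 3 - 2 = 1.
(p, q) = (2, 1)


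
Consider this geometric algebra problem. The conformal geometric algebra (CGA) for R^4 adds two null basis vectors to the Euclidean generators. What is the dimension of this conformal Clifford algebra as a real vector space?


The conformal model of R^4 uses Cl(5,1): the 4 Euclidean generators plus two extra orthogonal generators e+ (e+^2 = +1) and e- (e-^2 = -1), from which the null vectors e0, einf are built.
Number of generators m = 4 + 2 = 6.
dim Cl(p,q) = 2^m = 2^6 = 64


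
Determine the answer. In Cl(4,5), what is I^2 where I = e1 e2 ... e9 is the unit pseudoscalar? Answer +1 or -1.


The pseudoscalar I = e1...e_n (product of all n generators) of Cl(p,q) satisfies I^2 = (-1)^(q + n(n-1)/2).
p = 4, q = 5, n = p + q = 9
n(n-1)/2 = 9 * 8 / 2 = 36
Exponent = q + n(n-1)/2 = 5 + 36 = 41
I^2 = (-1)^41 = -1


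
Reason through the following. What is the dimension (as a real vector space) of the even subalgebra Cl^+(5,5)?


Even subalgebra dimension = 2^(n-1)
n = 5 + 5 = 10
2^(10 - 1) = 2^9 = 512
Verification: sum of C(10,k) for even k = 1 + 45 + 210 + 210 + 45 + 1 = 512
Result = 512


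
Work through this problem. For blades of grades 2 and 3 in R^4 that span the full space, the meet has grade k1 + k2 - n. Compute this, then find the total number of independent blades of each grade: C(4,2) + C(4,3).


Meet grade = grade(A) + grade(B) - n
= 2 + 3 - 4 = 1
C(4,2) = 6
C(4,3) = 4
dim_A + dim_B = 6 + 4 = 10


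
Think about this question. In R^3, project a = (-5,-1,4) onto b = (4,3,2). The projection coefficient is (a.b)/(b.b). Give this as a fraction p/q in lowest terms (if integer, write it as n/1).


Projection coefficient = (a . b) / (b . b)
a . b = (-5)*4 + (-1)*3 + 4*2
= -20 + (-3) + 8 = -15
b . b = 4^2 + 3^2 + 2^2
= 16 + 9 + 4 = 29
Coefficient = -15/29
In lowest terms: -15/29


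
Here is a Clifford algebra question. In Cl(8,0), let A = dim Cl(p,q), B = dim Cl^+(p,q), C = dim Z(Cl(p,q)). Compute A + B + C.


n = 8 + 0 = 8
Total dim = 2^8 = 256
Even subalgebra dim = 2^7 = 128
n is even, so center dim = 1
Sum = 256 + 128 + 1 = 385


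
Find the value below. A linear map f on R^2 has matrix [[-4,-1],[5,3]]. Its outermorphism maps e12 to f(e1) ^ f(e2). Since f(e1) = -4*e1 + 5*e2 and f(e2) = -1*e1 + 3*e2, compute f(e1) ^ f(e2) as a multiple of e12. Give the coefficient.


The outermorphism of a linear map f sends e1^e2 to f(e1)^f(e2).
f(e1) = -4*e1 + 5*e2
f(e2) = -1*e1 + 3*e2
f(e1) ^ f(e2) = (-4*e1 + 5*e2) ^ (-1*e1 + 3*e2)
= (-4)*3*e12 + 5*(-1)*e21
= (-12 - (-5))*e12
= -7*e12
Coefficient = -7


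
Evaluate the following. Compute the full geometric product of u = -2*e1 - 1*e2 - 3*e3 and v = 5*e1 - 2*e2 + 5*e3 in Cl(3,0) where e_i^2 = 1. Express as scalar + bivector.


In Cl(3,0): e_i^2 = 1, e_ie_j = -e_je_i for i != j.
Scalar part = u . v = (-2)*5 + (-1)*(-2) + (-3)*5
= -10 + 2 + (-15) = -23
e12 coeff = (-2)*(-2) - (-1)*5 = 4 - (-5) = 9
e13 coeff = (-2)*5 - (-3)*5 = -10 - (-15) = 5
e23 coeff = (-1)*5 - (-3)*(-2) = -5 - 6 = -11
uv = -23 + 9*e12 + 5*e13 - 11*e23


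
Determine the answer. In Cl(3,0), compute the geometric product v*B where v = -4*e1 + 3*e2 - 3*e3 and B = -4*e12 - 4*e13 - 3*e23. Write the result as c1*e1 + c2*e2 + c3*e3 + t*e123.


vB has grade-1 (vector) and grade-3 (trivector) parts: vB = (v _| B) + (v ^ B).
Vector part <vB>_1:
  e1: -v2*b12 - v3*b13 = -(3)*(-4) - (-3)*(-4) = 0
  e2: v1*b12 - v3*b23 = (-4)*(-4) - (-3)*(-3) = 7
  e3: v1*b13 + v2*b23 = (-4)*(-4) + (3)*(-3) = 7
Trivector part <vB>_3:
  e123: v1*b23 - v2*b13 + v3*b12 = (-4)*(-3) - (3)*(-4) + (-3)*(-4) = 36
vB = 0*e1 + 7*e2 + 7*e3 + 36*e123


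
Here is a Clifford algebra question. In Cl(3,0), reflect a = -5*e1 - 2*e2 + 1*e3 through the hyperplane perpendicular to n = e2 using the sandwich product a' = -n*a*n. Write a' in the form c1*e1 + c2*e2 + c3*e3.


Reflection formula: a' = -n*a*n, with n = e2 (unit vector, n^2 = 1).
For reflection through hyperplane perp to e2:
The component along e2 flips sign, others stay.
a = (-5, -2, 1)
a' = (-5, 2, 1)
a' = -5*e1 + 2*e2 + 1*e3


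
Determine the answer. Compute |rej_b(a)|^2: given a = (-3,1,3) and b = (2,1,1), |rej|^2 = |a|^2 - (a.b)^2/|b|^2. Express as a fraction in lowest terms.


|a|^2 = (-3)^2 + 1^2 + 3^2 = 19
|b|^2 = 2^2 + 1^2 + 1^2 = 6
a . b = (-3)*2 + 1*1 + 3*1 = -2
(a.b)^2 = (-2)^2 = 4
|rej|^2 = 19 - 4/6
= (114 - 4)/6
= 110/6
In lowest terms: 55/3


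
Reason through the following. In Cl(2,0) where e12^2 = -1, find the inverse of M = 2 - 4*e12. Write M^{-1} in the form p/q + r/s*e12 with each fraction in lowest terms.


M = 2 - 4*e12, where e12^2 = -1.
Since M commutes with its reverse ~M = a - b*e12, M * ~M = a^2 - b^2*e12^2 = a^2 + b^2.
So M^{-1} = ~M / (a^2 + b^2) = (a - b*e12)/(a^2 + b^2).
a^2 + b^2 = 4 + 16 = 20
Scalar part = 2/20 = 1/10
Bivector coeff = 4/20 = 1/5
M^{-1} = 1/10 + 1/5*e12


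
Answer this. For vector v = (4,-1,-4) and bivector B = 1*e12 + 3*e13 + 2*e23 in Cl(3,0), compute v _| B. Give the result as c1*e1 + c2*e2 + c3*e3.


Left contraction v _| B = <vB>_1 (grade-1 part of the geometric product vB).
Using e1_|e12 = e2, e2_|e12 = -e1, e1_|e13 = e3, e3_|e13 = -e1, e2_|e23 = e3, e3_|e23 = -e2:
e1 coeff: -v2*b12 - v3*b13 = -(-1)*(1) - (-4)*(3) = 13
e2 coeff: v1*b12 - v3*b23 = (4)*(1) - (-4)*(2) = 12
e3 coeff: v1*b13 + v2*b23 = (4)*(3) + (-1)*(2) = 10
v _| B = 13*e1 + 12*e2 + 10*e3


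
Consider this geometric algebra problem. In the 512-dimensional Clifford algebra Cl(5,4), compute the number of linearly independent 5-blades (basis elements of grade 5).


Number of grade-k basis blades in Cl(p,q) with n = p + q is C(n, k).
n = 5 + 4 = 9
C(9, 5) = 9! / (5! * 4!)
= 362880 / (120 * 24)
= 126


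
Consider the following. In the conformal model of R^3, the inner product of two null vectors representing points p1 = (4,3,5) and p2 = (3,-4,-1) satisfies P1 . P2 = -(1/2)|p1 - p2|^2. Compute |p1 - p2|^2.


p1 - p2 = (1, 7, 6)
|p1 - p2|^2 = 1^2 + 7^2 + 6^2
= 1 + 49 + 36
= 86


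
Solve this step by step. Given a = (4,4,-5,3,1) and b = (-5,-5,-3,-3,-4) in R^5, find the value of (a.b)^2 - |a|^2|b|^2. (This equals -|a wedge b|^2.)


a . b = 4*(-5) + 4*(-5) + (-5)*(-3) + 3*(-3) + 1*(-4)
= -20 + (-20) + 15 + (-9) + (-4) = -38
|a|^2 = 4^2 + 4^2 + (-5)^2 + 3^2 + 1^2 = 67
|b|^2 = (-5)^2 + (-5)^2 + (-3)^2 + (-3)^2 + (-4)^2 = 84
(a.b)^2 = (-38)^2 = 1444
|a|^2 * |b|^2 = 67 * 84 = 5628
Result = 1444 - 5628 = -4184


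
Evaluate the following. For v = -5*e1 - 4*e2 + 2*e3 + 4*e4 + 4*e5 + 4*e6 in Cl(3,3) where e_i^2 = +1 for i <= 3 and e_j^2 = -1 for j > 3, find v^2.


v^2 = sum of c_i^2 * e_i^2
Positive signature terms (e_i^2 = +1): (-5)^2 + (-4)^2 + 2^2 = 45
Negative signature terms (e_j^2 = -1): 4^2 + 4^2 + 4^2 = 48
v^2 = 45 - 48 = -3


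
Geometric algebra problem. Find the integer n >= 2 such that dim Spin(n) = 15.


dim Spin(n) = dim so(n) = n(n-1)/2.
Solve n(n-1)/2 = 15, i.e. n^2 - n - 30 = 0.
Discriminant = 1 + 8*15 = 121
n = (1 + sqrt(121))/2 = (1 + 11)/2 = 6


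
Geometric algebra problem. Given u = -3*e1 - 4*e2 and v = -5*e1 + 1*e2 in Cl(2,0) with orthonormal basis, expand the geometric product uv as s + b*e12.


Expand: (-3*e1 - 4*e2)(-5*e1 + 1*e2)
= (-3)*(-5)*e1e1 + (-3)*1*e1e2 + (-4)*(-5)*e2e1 + (-4)*1*e2e2
Using e1^2 = e2^2 = 1, e2e1 = -e1e2:
Scalar part s = (-3)*(-5) + (-4)*1 = 15 + (-4) = 11
Bivector part b = (-3)*1 - (-4)*(-5) = -3 - 20 = -23
uv = 11 - 23*e12


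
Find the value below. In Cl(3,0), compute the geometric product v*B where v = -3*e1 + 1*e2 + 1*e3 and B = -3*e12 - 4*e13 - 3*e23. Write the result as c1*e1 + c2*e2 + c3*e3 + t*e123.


vB has grade-1 (vector) and grade-3 (trivector) parts: vB = (v _| B) + (v ^ B).
Vector part <vB>_1:
  e1: -v2*b12 - v3*b13 = -(1)*(-3) - (1)*(-4) = 7
  e2: v1*b12 - v3*b23 = (-3)*(-3) - (1)*(-3) = 12
  e3: v1*b13 + v2*b23 = (-3)*(-4) + (1)*(-3) = 9
Trivector part <vB>_3:
  e123: v1*b23 - v2*b13 + v3*b12 = (-3)*(-3) - (1)*(-4) + (1)*(-3) = 10
vB = 7*e1 + 12*e2 + 9*e3 + 10*e123


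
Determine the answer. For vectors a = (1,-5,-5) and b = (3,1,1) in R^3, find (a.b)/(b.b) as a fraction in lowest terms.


Projection coefficient = (a . b) / (b . b)
a . b = 1*3 + (-5)*1 + (-5)*1
= 3 + (-5) + (-5) = -7
b . b = 3^2 + 1^2 + 1^2
= 9 + 1 + 1 = 11
Coefficient = -7/11
In lowest terms: -7/11


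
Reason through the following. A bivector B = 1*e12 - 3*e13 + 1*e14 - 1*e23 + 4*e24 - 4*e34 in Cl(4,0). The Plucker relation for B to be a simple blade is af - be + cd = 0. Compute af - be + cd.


Plucker relation: af - be + cd
a*f = 1*(-4) = -4
b*e = (-3)*4 = -12
c*d = 1*(-1) = -1
af - be + cd = -4 - (-12) + (-1)
= 7


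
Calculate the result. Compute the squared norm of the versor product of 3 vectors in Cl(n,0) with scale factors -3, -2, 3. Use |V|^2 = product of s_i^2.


Each vector v_i has |v_i|^2 = s_i^2
Squared scales: (-3)^2 = 9, (-2)^2 = 4, 3^2 = 9
|V|^2 = 9 * 4 * 9
= 324


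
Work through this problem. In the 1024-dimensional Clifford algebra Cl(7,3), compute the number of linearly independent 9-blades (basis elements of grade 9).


Number of grade-k basis blades in Cl(p,q) with n = p + q is C(n, k).
n = 7 + 3 = 10
C(10, 9) = 10! / (9! * 1!)
= 3628800 / (362880 * 1)
= 10


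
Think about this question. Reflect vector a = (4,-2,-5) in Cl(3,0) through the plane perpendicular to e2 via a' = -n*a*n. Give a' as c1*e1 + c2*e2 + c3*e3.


Reflection formula: a' = -n*a*n, with n = e2 (unit vector, n^2 = 1).
For reflection through hyperplane perp to e2:
The component along e2 flips sign, others stay.
a = (4, -2, -5)
a' = (4, 2, -5)
a' = 4*e1 + 2*e2 - 5*e3


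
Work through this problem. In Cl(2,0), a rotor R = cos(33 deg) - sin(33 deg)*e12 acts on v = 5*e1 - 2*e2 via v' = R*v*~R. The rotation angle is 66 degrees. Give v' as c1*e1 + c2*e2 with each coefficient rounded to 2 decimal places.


Rotor R = cos(33deg) - sin(33deg)*e12
Rotation angle theta = 2 * 33 = 66 degrees
v' = R*v*~R rotates v by theta.
cos(66deg) = 0.4067, sin(66deg) = 0.9135
v'_1 = 5*cos(66deg) - (-2)*sin(66deg)
= 5*0.4067 - (-2)*0.9135
= 3.86
v'_2 = 5*sin(66deg) + (-2)*cos(66deg)
= 5*0.9135 + (-2)*0.4067
= 3.75
v' = 3.86*e1 + 3.75*e2


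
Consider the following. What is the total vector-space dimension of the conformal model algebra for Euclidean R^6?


The conformal model of R^6 uses Cl(7,1): the 6 Euclidean generators plus two extra orthogonal generators e+ (e+^2 = +1) and e- (e-^2 = -1), from which the null vectors e0, einf are built.
Number of generators m = 6 + 2 = 8.
dim Cl(p,q) = 2^m = 2^8 = 256


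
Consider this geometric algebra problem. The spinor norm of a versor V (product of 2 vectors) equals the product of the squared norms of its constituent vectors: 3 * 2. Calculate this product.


Spinor norm N(V) = |v1|^2 * |v2|^2 * ... * |v2|^2
= 3 * 2
Running product: 3, 6
N(V) = 6


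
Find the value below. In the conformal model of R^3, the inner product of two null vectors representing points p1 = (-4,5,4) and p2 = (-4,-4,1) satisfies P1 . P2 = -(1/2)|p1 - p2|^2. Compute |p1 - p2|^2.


p1 - p2 = (0, 9, 3)
|p1 - p2|^2 = 0^2 + 9^2 + 3^2
= 0 + 81 + 9
= 90


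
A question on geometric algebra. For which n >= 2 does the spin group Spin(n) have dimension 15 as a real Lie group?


dim Spin(n) = dim so(n) = n(n-1)/2.
Solve n(n-1)/2 = 15, i.e. n^2 - n - 30 = 0.
Discriminant = 1 + 8*15 = 121
n = (1 + sqrt(121))/2 = (1 + 11)/2 = 6


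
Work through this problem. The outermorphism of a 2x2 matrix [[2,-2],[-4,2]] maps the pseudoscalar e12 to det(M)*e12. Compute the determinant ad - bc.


The outermorphism of a linear map f sends e1^e2 to f(e1)^f(e2).
f(e1) = 2*e1 - 4*e2
f(e2) = -2*e1 + 2*e2
f(e1) ^ f(e2) = (2*e1 - 4*e2) ^ (-2*e1 + 2*e2)
= 2*2*e12 + (-4)*(-2)*e21
= (4 - 8)*e12
= -4*e12
Coefficient = -4


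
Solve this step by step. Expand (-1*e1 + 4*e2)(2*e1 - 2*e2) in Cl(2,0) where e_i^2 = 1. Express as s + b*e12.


Expand: (-1*e1 + 4*e2)(2*e1 - 2*e2)
= (-1)*2*e1e1 + (-1)*(-2)*e1e2 + 4*2*e2e1 + 4*(-2)*e2e2
Using e1^2 = e2^2 = 1, e2e1 = -e1e2:
Scalar part s = (-1)*2 + 4*(-2) = -2 + (-8) = -10
Bivector part b = (-1)*(-2) - 4*2 = 2 - 8 = -6
uv = -10 - 6*e12


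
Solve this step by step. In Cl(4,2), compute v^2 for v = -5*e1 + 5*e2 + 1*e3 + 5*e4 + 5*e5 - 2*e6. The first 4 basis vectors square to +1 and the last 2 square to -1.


v^2 = sum of c_i^2 * e_i^2
Positive signature terms (e_i^2 = +1): (-5)^2 + 5^2 + 1^2 + 5^2 = 76
Negative signature terms (e_j^2 = -1): 5^2 + (-2)^2 = 29
v^2 = 76 - 29 = 47


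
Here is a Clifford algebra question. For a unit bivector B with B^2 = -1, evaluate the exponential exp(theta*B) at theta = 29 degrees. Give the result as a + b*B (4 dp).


For a unit bivector B with B^2 = -1, the exponential series gives
e^(theta*B) = cos(theta) + sin(theta)*B (the GA analogue of Euler's formula).
theta = 29 degrees = 0.506145 rad
cos(29 deg) = 0.8746
sin(29 deg) = 0.4848
exp(theta*B) = 0.8746 + 0.4848*B


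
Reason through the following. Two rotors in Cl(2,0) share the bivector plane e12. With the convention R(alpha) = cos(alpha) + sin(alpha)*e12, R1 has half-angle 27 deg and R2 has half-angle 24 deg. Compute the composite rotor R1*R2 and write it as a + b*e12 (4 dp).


Same-plane rotors commute and their half-angles add:
R1*R2 = cos(a1 + a2) + sin(a1 + a2)*e12.
a1 + a2 = 27 + 24 = 51 deg
cos(51 deg) = 0.6293
sin(51 deg) = 0.7771
R1*R2 = 0.6293 + 0.7771*e12


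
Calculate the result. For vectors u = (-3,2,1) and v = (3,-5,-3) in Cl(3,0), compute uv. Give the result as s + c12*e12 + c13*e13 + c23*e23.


In Cl(3,0): e_i^2 = 1, e_ie_j = -e_je_i for i != j.
Scalar part = u . v = (-3)*3 + 2*(-5) + 1*(-3)
= -9 + (-10) + (-3) = -22
e12 coeff = (-3)*(-5) - 2*3 = 15 - 6 = 9
e13 coeff = (-3)*(-3) - 1*3 = 9 - 3 = 6
e23 coeff = 2*(-3) - 1*(-5) = -6 - (-5) = -1
uv = -22 + 9*e12 + 6*e13 - 1*e23


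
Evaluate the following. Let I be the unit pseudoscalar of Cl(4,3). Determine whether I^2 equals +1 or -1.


The pseudoscalar I = e1...e_n (product of all n generators) of Cl(p,q) satisfies I^2 = (-1)^(q + n(n-1)/2).
p = 4, q = 3, n = p + q = 7
n(n-1)/2 = 7 * 6 / 2 = 21
Exponent = q + n(n-1)/2 = 3 + 21 = 24
I^2 = (-1)^24 = +1


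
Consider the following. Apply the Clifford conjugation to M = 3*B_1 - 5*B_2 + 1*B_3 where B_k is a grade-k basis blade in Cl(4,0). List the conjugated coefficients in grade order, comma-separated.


Clifford conjugate sign for grade k: (-1)^(k(k+1)/2)
Grade 1: (-1)^(1*2/2) = (-1)^1 = -1, coeff 3 -> -3
Grade 2: (-1)^(2*3/2) = (-1)^3 = -1, coeff -5 -> 5
Grade 3: (-1)^(3*4/2) = (-1)^6 = 1, coeff 1 -> 1
Conjugated coefficients: -3, 5, 1


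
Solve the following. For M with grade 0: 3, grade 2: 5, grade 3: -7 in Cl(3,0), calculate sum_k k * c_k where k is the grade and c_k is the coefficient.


Grade-weighted sum = sum of grade_k * coefficient_k
0*3 = 0
2*5 = 10
3*(-7) = -21
Total = 0 + 10 + (-21) = -11


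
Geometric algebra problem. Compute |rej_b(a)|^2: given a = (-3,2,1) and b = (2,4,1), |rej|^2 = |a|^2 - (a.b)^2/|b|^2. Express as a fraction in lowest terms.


|a|^2 = (-3)^2 + 2^2 + 1^2 = 14
|b|^2 = 2^2 + 4^2 + 1^2 = 21
a . b = (-3)*2 + 2*4 + 1*1 = 3
(a.b)^2 = 3^2 = 9
|rej|^2 = 14 - 9/21
= (294 - 9)/21
= 285/21
In lowest terms: 95/7


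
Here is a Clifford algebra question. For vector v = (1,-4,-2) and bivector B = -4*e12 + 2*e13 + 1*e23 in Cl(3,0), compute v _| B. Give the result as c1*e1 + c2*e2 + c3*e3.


Left contraction v _| B = <vB>_1 (grade-1 part of the geometric product vB).
Using e1_|e12 = e2, e2_|e12 = -e1, e1_|e13 = e3, e3_|e13 = -e1, e2_|e23 = e3, e3_|e23 = -e2:
e1 coeff: -v2*b12 - v3*b13 = -(-4)*(-4) - (-2)*(2) = -12
e2 coeff: v1*b12 - v3*b23 = (1)*(-4) - (-2)*(1) = -2
e3 coeff: v1*b13 + v2*b23 = (1)*(2) + (-4)*(1) = -2
v _| B = -12*e1 - 2*e2 - 2*e3


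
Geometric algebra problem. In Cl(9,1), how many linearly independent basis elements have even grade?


Even subalgebra dimension = 2^(n-1)
n = 9 + 1 = 10
2^(10 - 1) = 2^9 = 512
Verification: sum of C(10,k) for even k = 1 + 45 + 210 + 210 + 45 + 1 = 512
Result = 512


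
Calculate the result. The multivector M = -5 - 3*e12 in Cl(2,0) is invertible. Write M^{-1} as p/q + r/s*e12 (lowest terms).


M = -5 - 3*e12, where e12^2 = -1.
Since M commutes with its reverse ~M = a - b*e12, M * ~M = a^2 - b^2*e12^2 = a^2 + b^2.
So M^{-1} = ~M / (a^2 + b^2) = (a - b*e12)/(a^2 + b^2).
a^2 + b^2 = 25 + 9 = 34
Scalar part = -5/34 = -5/34
Bivector coeff = 3/34 = 3/34
M^{-1} = -5/34 + 3/34*e12


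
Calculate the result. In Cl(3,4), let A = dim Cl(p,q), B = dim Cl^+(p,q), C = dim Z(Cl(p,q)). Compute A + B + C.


n = 3 + 4 = 7
Total dim = 2^7 = 128
Even subalgebra dim = 2^6 = 64
n is odd, so center dim = 2
Sum = 128 + 64 + 2 = 194


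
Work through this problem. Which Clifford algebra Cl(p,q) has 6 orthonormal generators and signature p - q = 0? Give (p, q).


We need p + q = 6 and p - q = 0.
Adding: 2p = 6 + 0 = 6, so p = 3.
Then q = 6 - 3 = 3.
(p, q) = (3, 3)


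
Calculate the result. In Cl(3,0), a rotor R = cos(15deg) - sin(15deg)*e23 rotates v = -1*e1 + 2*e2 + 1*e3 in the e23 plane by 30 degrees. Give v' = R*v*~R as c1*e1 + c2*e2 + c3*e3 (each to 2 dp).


Rotor R = cos(15deg) - sin(15deg)*e23
Rotation angle theta = 2 * 15 = 30 degrees in the e23 plane (e2 -> e3).
The component perpendicular to the plane (e1) is invariant: v'_1 = v1 = -1.00
cos(30deg) = 0.8660, sin(30deg) = 0.5000
v'_2 = v2*cos(theta) - v3*sin(theta) = 2*0.8660 - 1*0.5000 = 1.23
v'_3 = v2*sin(theta) + v3*cos(theta) = 2*0.5000 + 1*0.8660 = 1.87
v' = -1.00*e1 + 1.23*e2 + 1.87*e3


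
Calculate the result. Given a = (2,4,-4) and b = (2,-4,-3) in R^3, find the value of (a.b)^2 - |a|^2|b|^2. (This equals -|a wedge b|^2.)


a . b = 2*2 + 4*(-4) + (-4)*(-3)
= 4 + (-16) + 12 = 0
|a|^2 = 2^2 + 4^2 + (-4)^2 = 36
|b|^2 = 2^2 + (-4)^2 + (-3)^2 = 29
(a.b)^2 = 0^2 = 0
|a|^2 * |b|^2 = 36 * 29 = 1044
Result = 0 - 1044 = -1044


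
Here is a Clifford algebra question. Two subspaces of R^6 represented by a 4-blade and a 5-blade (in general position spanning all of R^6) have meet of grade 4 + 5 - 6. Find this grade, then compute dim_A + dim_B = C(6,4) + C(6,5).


Meet grade = grade(A) + grade(B) - n
= 4 + 5 - 6 = 3
C(6,4) = 15
C(6,5) = 6
dim_A + dim_B = 15 + 6 = 21


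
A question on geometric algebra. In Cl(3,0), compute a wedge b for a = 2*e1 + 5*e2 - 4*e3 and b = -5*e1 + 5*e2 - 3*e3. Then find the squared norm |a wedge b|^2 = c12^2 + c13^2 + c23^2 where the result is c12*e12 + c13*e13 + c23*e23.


a wedge b = (a1*b2 - a2*b1)*e12 + (a1*b3 - a3*b1)*e13 + (a2*b3 - a3*b2)*e23
e12 coeff: 2*5 - 5*(-5) = 10 - (-25) = 35
e13 coeff: 2*(-3) - (-4)*(-5) = -6 - 20 = -26
e23 coeff: 5*(-3) - (-4)*5 = -15 - (-20) = 5
|a wedge b|^2 = 35^2 + (-26)^2 + 5^2
= 1225 + 676 + 25
= 1926


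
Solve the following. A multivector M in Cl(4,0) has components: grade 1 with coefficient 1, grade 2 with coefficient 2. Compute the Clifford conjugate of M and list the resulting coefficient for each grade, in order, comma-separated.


Clifford conjugate sign for grade k: (-1)^(k(k+1)/2)
Grade 1: (-1)^(1*2/2) = (-1)^1 = -1, coeff 1 -> -1
Grade 2: (-1)^(2*3/2) = (-1)^3 = -1, coeff 2 -> -2
Conjugated coefficients: -1, -2


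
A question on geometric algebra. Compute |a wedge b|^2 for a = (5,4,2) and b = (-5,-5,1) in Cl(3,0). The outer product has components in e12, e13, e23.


a wedge b = (a1*b2 - a2*b1)*e12 + (a1*b3 - a3*b1)*e13 + (a2*b3 - a3*b2)*e23
e12 coeff: 5*(-5) - 4*(-5) = -25 - (-20) = -5
e13 coeff: 5*1 - 2*(-5) = 5 - (-10) = 15
e23 coeff: 4*1 - 2*(-5) = 4 - (-10) = 14
|a wedge b|^2 = (-5)^2 + 15^2 + 14^2
= 25 + 225 + 196
= 446


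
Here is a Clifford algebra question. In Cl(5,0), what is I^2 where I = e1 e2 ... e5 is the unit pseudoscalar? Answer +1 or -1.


The pseudoscalar I = e1...e_n (product of all n generators) of Cl(p,q) satisfies I^2 = (-1)^(q + n(n-1)/2).
p = 5, q = 0, n = p + q = 5
n(n-1)/2 = 5 * 4 / 2 = 10
Exponent = q + n(n-1)/2 = 0 + 10 = 10
I^2 = (-1)^10 = +1


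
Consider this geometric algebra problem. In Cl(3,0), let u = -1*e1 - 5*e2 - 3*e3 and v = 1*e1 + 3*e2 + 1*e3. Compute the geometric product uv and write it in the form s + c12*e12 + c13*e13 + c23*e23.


In Cl(3,0): e_i^2 = 1, e_ie_j = -e_je_i for i != j.
Scalar part = u . v = (-1)*1 + (-5)*3 + (-3)*1
= -1 + (-15) + (-3) = -19
e12 coeff = (-1)*3 - (-5)*1 = -3 - (-5) = 2
e13 coeff = (-1)*1 - (-3)*1 = -1 - (-3) = 2
e23 coeff = (-5)*1 - (-3)*3 = -5 - (-9) = 4
uv = -19 + 2*e12 + 2*e13 + 4*e23


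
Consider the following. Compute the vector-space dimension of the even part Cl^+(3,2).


Even subalgebra dimension = 2^(n-1)
n = 3 + 2 = 5
2^(5 - 1) = 2^4 = 16
Verification: sum of C(5,k) for even k = 1 + 10 + 5 = 16
Result = 16


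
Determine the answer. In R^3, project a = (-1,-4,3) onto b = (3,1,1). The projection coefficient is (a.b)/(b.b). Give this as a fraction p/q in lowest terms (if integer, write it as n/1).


Projection coefficient = (a . b) / (b . b)
a . b = (-1)*3 + (-4)*1 + 3*1
= -3 + (-4) + 3 = -4
b . b = 3^2 + 1^2 + 1^2
= 9 + 1 + 1 = 11
Coefficient = -4/11
In lowest terms: -4/11


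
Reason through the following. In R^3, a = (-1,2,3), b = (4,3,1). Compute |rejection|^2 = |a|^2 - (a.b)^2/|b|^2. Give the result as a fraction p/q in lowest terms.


|a|^2 = (-1)^2 + 2^2 + 3^2 = 14
|b|^2 = 4^2 + 3^2 + 1^2 = 26
a . b = (-1)*4 + 2*3 + 3*1 = 5
(a.b)^2 = 5^2 = 25
|rej|^2 = 14 - 25/26
= (364 - 25)/26
= 339/26
In lowest terms: 339/26


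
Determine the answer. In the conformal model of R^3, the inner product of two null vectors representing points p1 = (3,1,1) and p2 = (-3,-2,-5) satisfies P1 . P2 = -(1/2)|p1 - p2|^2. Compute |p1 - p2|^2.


p1 - p2 = (6, 3, 6)
|p1 - p2|^2 = 6^2 + 3^2 + 6^2
= 36 + 9 + 36
= 81


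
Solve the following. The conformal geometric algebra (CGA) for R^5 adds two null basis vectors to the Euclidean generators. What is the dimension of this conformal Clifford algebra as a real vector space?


The conformal model of R^5 uses Cl(6,1): the 5 Euclidean generators plus two extra orthogonal generators e+ (e+^2 = +1) and e- (e-^2 = -1), from which the null vectors e0, einf are built.
Number of generators m = 5 + 2 = 7.
dim Cl(p,q) = 2^m = 2^7 = 128


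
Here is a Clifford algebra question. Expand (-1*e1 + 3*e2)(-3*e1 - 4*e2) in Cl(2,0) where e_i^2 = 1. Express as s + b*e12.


Expand: (-1*e1 + 3*e2)(-3*e1 - 4*e2)
= (-1)*(-3)*e1e1 + (-1)*(-4)*e1e2 + 3*(-3)*e2e1 + 3*(-4)*e2e2
Using e1^2 = e2^2 = 1, e2e1 = -e1e2:
Scalar part s = (-1)*(-3) + 3*(-4) = 3 + (-12) = -9
Bivector part b = (-1)*(-4) - 3*(-3) = 4 - (-9) = 13
uv = -9 + 13*e12


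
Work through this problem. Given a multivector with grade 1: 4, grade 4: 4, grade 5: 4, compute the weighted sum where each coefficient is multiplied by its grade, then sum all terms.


Grade-weighted sum = sum of grade_k * coefficient_k
1*4 = 4
4*4 = 16
5*4 = 20
Total = 4 + 16 + 20 = 40


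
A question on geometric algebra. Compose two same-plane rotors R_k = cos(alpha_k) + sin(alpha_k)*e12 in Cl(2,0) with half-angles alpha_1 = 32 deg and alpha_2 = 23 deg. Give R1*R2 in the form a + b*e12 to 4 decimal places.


Same-plane rotors commute and their half-angles add:
R1*R2 = cos(a1 + a2) + sin(a1 + a2)*e12.
a1 + a2 = 32 + 23 = 55 deg
cos(55 deg) = 0.5736
sin(55 deg) = 0.8192
R1*R2 = 0.5736 + 0.8192*e12


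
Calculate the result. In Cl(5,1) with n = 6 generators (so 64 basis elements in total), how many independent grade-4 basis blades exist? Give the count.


Number of grade-k basis blades in Cl(p,q) with n = p + q is C(n, k).
n = 5 + 1 = 6
C(6, 4) = 6! / (4! * 2!)
= 720 / (24 * 2)
= 15


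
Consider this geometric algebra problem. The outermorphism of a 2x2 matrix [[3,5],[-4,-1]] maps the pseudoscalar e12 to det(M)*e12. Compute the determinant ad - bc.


The outermorphism of a linear map f sends e1^e2 to f(e1)^f(e2).
f(e1) = 3*e1 - 4*e2
f(e2) = 5*e1 - 1*e2
f(e1) ^ f(e2) = (3*e1 - 4*e2) ^ (5*e1 - 1*e2)
= 3*(-1)*e12 + (-4)*5*e21
= (-3 - (-20))*e12
= 17*e12
Coefficient = 17


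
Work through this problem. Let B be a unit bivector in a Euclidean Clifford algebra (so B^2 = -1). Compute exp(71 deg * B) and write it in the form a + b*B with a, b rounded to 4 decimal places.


For a unit bivector B with B^2 = -1, the exponential series gives
e^(theta*B) = cos(theta) + sin(theta)*B (the GA analogue of Euler's formula).
theta = 71 degrees = 1.239184 rad
cos(71 deg) = 0.3256
sin(71 deg) = 0.9455
exp(theta*B) = 0.3256 + 0.9455*B


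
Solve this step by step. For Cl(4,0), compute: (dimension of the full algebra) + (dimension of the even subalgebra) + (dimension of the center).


n = 4 + 0 = 4
Total dim = 2^4 = 16
Even subalgebra dim = 2^3 = 8
n is even, so center dim = 1
Sum = 16 + 8 + 1 = 25


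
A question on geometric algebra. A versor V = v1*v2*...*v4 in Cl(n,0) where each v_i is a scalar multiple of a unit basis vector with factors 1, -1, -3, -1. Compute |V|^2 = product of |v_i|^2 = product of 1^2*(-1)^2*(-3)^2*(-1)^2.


Each vector v_i has |v_i|^2 = s_i^2
Squared scales: 1^2 = 1, (-1)^2 = 1, (-3)^2 = 9, (-1)^2 = 1
|V|^2 = 1 * 1 * 9 * 1
= 9
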